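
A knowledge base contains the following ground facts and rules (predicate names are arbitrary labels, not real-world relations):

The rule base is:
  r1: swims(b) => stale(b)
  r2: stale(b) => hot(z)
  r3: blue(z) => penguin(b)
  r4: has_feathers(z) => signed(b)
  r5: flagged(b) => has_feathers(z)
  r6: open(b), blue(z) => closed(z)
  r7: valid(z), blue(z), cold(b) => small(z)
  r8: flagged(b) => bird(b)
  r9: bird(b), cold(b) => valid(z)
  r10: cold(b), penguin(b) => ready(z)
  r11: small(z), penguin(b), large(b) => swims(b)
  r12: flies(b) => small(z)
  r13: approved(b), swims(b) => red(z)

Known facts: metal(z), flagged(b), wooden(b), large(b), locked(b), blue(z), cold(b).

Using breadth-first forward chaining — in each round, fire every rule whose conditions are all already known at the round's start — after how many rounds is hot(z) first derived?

Round 1: r3 [blue(z) => penguin(b)]; r5 [flagged(b) => has_feathers(z)]; r8 [flagged(b) => bird(b)]. New: penguin(b), has_feathers(z), bird(b).
Round 2: r4 [has_feathers(z) => signed(b)]; r9 [bird(b), cold(b) => valid(z)]; r10 [cold(b), penguin(b) => ready(z)]. New: signed(b), valid(z), ready(z).
Round 3: r7 [valid(z), blue(z), cold(b) => small(z)]. New: small(z).
Round 4: r11 [small(z), penguin(b), large(b) => swims(b)]. New: swims(b).
Round 5: r1 [swims(b) => stale(b)]. New: stale(b).
Round 6: r2 [stale(b) => hot(z)]. New: hot(z).
hot(z) first appears in round 6.

6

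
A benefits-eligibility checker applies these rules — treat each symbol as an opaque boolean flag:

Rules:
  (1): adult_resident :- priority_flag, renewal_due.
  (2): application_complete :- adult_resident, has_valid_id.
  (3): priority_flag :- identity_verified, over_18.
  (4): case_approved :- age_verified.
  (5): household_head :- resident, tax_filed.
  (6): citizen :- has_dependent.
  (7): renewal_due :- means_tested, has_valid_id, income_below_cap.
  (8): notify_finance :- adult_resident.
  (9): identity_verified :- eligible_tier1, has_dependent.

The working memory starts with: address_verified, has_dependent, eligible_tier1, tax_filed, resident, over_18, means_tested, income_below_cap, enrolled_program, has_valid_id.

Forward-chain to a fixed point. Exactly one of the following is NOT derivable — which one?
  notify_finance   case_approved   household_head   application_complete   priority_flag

[1] (5) [household_head :- resident, tax_filed.]; (6) [citizen :- has_dependent.]; (7) [renewal_due :- means_tested, has_valid_id, income_below_cap.]; (9) [identity_verified :- eligible_tier1, has_dependent.]. ⇒ new: household_head, citizen, renewal_due, identity_verified.
[2] (3) [priority_flag :- identity_verified, over_18.]. ⇒ new: priority_flag.
[3] (1) [adult_resident :- priority_flag, renewal_due.]. ⇒ new: adult_resident.
[4] (2) [application_complete :- adult_resident, has_valid_id.]; (8) [notify_finance :- adult_resident.]. ⇒ new: application_complete, notify_finance.
Derived: household_head (round 1), notify_finance (round 4), priority_flag (round 2), application_complete (round 4). case_approved never appears in any round.

case_approved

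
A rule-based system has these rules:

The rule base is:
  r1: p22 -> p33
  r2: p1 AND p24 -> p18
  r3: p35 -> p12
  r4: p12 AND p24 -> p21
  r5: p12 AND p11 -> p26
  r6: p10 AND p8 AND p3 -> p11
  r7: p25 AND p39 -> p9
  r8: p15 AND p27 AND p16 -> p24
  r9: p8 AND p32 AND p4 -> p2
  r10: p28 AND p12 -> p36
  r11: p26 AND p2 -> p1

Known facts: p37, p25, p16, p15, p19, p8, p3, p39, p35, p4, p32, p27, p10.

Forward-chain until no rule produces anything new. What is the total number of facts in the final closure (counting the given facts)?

22

Round 1 fires r3, r6, r7, r8, r9, giving p12, p11, p9, p24, p2.
Round 2 fires r4, r5, giving p21, p26.
Round 3 fires r11, giving p1.
Round 4 fires r2, giving p18.
Closure: {p1, p10, p11, p12, p15, p16, p18, p19, p2, p21, p24, p25, p26, p27, p3, p32, p35, p37, p39, p4, p8, p9} — 22 facts.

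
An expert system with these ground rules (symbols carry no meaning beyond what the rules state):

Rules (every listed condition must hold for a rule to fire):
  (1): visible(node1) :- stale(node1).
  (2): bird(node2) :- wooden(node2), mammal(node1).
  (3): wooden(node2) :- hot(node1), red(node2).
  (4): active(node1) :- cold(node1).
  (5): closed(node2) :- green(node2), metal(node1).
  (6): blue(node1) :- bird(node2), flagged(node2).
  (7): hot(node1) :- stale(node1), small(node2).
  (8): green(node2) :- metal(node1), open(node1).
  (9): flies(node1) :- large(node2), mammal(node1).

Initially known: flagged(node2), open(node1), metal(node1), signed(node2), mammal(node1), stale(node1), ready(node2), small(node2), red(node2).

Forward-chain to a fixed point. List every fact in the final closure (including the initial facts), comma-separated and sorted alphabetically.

bird(node2), blue(node1), closed(node2), flagged(node2), green(node2), hot(node1), mammal(node1), metal(node1), open(node1), ready(node2), red(node2), signed(node2), small(node2), stale(node1), visible(node1), wooden(node2)

[1] (1) [visible(node1) :- stale(node1).]; (7) [hot(node1) :- stale(node1), small(node2).]; (8) [green(node2) :- metal(node1), open(node1).]. ⇒ new: visible(node1), hot(node1), green(node2).
[2] (3) [wooden(node2) :- hot(node1), red(node2).]; (5) [closed(node2) :- green(node2), metal(node1).]. ⇒ new: wooden(node2), closed(node2).
[3] (2) [bird(node2) :- wooden(node2), mammal(node1).]. ⇒ new: bird(node2).
[4] (6) [blue(node1) :- bird(node2), flagged(node2).]. ⇒ new: blue(node1).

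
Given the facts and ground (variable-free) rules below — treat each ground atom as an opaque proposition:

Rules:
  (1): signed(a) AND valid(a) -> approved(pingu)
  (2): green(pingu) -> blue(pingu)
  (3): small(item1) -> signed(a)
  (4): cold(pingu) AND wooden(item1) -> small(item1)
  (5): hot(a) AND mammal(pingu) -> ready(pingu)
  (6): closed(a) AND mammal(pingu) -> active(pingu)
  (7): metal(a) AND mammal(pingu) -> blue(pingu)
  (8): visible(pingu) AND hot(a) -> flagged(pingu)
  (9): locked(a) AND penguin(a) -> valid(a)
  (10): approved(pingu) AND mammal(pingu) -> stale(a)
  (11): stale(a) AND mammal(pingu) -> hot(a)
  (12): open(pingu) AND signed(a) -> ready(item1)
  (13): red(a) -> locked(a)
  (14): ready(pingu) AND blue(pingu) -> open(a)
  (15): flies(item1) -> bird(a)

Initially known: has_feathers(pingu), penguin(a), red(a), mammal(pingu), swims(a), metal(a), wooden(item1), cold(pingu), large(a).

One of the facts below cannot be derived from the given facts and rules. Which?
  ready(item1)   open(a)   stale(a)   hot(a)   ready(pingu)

ready(item1)

[1] (4) [cold(pingu) AND wooden(item1) -> small(item1)]; (7) [metal(a) AND mammal(pingu) -> blue(pingu)]; (13) [red(a) -> locked(a)]. ⇒ new: small(item1), blue(pingu), locked(a).
[2] (3) [small(item1) -> signed(a)]; (9) [locked(a) AND penguin(a) -> valid(a)]. ⇒ new: signed(a), valid(a).
[3] (1) [signed(a) AND valid(a) -> approved(pingu)]. ⇒ new: approved(pingu).
[4] (10) [approved(pingu) AND mammal(pingu) -> stale(a)]. ⇒ new: stale(a).
[5] (11) [stale(a) AND mammal(pingu) -> hot(a)]. ⇒ new: hot(a).
[6] (5) [hot(a) AND mammal(pingu) -> ready(pingu)]. ⇒ new: ready(pingu).
[7] (14) [ready(pingu) AND blue(pingu) -> open(a)]. ⇒ new: open(a).
Derived: open(a) (round 7), ready(pingu) (round 6), stale(a) (round 4), hot(a) (round 5). ready(item1) never appears in any round.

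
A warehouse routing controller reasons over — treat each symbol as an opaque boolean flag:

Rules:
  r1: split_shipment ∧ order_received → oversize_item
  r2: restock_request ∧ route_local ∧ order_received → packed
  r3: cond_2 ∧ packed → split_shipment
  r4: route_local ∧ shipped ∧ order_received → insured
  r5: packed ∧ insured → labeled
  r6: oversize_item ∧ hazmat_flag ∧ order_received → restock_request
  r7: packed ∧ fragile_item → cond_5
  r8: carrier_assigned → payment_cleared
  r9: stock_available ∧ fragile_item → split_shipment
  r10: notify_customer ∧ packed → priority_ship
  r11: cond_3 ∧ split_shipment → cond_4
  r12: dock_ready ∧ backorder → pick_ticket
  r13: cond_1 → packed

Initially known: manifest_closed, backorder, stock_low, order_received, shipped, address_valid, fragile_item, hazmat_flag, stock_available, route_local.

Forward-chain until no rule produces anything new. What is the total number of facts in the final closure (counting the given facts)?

17

Round 1: r4 [route_local ∧ shipped ∧ order_received → insured]; r9 [stock_available ∧ fragile_item → split_shipment]. New: insured, split_shipment.
Round 2: r1 [split_shipment ∧ order_received → oversize_item]. New: oversize_item.
Round 3: r6 [oversize_item ∧ hazmat_flag ∧ order_received → restock_request]. New: restock_request.
Round 4: r2 [restock_request ∧ route_local ∧ order_received → packed]. New: packed.
Round 5: r5 [packed ∧ insured → labeled]; r7 [packed ∧ fragile_item → cond_5]. New: labeled, cond_5.
Closure: {address_valid, backorder, cond_5, fragile_item, hazmat_flag, insured, labeled, manifest_closed, order_received, oversize_item, packed, restock_request, route_local, shipped, split_shipment, stock_available, stock_low} — 17 facts.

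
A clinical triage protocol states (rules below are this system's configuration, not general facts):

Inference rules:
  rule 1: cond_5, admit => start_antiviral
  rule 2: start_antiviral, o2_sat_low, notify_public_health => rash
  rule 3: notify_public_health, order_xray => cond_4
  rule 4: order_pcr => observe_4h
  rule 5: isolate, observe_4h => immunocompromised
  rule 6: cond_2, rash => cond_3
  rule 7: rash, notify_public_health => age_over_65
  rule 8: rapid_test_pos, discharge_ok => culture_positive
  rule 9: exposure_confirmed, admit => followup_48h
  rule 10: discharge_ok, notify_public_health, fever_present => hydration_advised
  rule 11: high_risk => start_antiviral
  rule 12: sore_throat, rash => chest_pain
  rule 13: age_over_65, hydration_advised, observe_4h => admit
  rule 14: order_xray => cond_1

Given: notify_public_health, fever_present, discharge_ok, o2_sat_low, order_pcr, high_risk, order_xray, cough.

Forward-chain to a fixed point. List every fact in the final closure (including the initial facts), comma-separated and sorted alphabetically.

admit, age_over_65, cond_1, cond_4, cough, discharge_ok, fever_present, high_risk, hydration_advised, notify_public_health, o2_sat_low, observe_4h, order_pcr, order_xray, rash, start_antiviral

Round 1 — rule 3, rule 4, rule 10, rule 11, rule 14, derive cond_4, observe_4h, hydration_advised, start_antiviral, cond_1.
Round 2 — rule 2, derive rash.
Round 3 — rule 7, derive age_over_65.
Round 4 — rule 13, derive admit.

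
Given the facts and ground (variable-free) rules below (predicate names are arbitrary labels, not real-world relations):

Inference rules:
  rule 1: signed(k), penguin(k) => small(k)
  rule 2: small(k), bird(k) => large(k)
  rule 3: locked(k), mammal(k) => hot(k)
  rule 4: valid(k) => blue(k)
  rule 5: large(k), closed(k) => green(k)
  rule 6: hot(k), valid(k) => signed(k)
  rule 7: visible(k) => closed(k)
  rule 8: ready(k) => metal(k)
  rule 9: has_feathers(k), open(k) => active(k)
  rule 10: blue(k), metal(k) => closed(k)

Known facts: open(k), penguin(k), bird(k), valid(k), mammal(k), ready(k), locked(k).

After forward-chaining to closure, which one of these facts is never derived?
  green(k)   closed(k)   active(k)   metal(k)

active(k)

Round 1: rule 3 [locked(k), mammal(k) => hot(k)]; rule 4 [valid(k) => blue(k)]; rule 8 [ready(k) => metal(k)]. New: hot(k), blue(k), metal(k).
Round 2: rule 6 [hot(k), valid(k) => signed(k)]; rule 10 [blue(k), metal(k) => closed(k)]. New: signed(k), closed(k).
Round 3: rule 1 [signed(k), penguin(k) => small(k)]. New: small(k).
Round 4: rule 2 [small(k), bird(k) => large(k)]. New: large(k).
Round 5: rule 5 [large(k), closed(k) => green(k)]. New: green(k).
Derived: green(k) (round 5), metal(k) (round 1), closed(k) (round 2). active(k) never appears in any round.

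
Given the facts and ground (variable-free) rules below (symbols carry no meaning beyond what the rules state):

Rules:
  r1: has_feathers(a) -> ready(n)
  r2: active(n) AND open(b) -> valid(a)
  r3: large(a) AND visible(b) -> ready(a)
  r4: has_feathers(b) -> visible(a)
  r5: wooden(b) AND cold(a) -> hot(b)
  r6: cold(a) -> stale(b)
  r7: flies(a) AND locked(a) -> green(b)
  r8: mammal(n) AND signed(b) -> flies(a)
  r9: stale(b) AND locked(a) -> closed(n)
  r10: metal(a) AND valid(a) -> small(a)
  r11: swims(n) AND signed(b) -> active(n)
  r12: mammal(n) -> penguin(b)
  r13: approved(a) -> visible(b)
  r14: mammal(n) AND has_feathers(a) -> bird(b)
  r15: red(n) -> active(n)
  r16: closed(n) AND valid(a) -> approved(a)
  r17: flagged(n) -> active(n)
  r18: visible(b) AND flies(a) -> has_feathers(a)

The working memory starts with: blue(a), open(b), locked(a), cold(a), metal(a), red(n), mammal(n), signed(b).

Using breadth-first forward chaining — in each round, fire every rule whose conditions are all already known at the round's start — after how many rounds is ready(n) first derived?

6

Round 1: r6 [cold(a) -> stale(b)]; r8 [mammal(n) AND signed(b) -> flies(a)]; r12 [mammal(n) -> penguin(b)]; r15 [red(n) -> active(n)]. New: stale(b), flies(a), penguin(b), active(n).
Round 2: r2 [active(n) AND open(b) -> valid(a)]; r7 [flies(a) AND locked(a) -> green(b)]; r9 [stale(b) AND locked(a) -> closed(n)]. New: valid(a), green(b), closed(n).
Round 3: r10 [metal(a) AND valid(a) -> small(a)]; r16 [closed(n) AND valid(a) -> approved(a)]. New: small(a), approved(a).
Round 4: r13 [approved(a) -> visible(b)]. New: visible(b).
Round 5: r18 [visible(b) AND flies(a) -> has_feathers(a)]. New: has_feathers(a).
Round 6: r1 [has_feathers(a) -> ready(n)]; r14 [mammal(n) AND has_feathers(a) -> bird(b)]. New: ready(n), bird(b).
ready(n) first appears in round 6.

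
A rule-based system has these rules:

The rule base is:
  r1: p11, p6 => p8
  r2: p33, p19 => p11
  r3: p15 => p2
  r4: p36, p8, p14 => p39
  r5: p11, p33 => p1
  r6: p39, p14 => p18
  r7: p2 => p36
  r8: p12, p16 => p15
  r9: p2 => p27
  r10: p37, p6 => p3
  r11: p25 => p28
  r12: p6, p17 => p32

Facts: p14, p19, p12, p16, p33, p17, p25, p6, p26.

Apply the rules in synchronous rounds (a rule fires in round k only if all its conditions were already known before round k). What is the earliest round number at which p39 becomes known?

4

Round 1: r2 [p33, p19 => p11]; r8 [p12, p16 => p15]; r11 [p25 => p28]; r12 [p6, p17 => p32]. Adds p11, p15, p28, p32.
Round 2: r1 [p11, p6 => p8]; r3 [p15 => p2]; r5 [p11, p33 => p1]. Adds p8, p2, p1.
Round 3: r7 [p2 => p36]; r9 [p2 => p27]. Adds p36, p27.
Round 4: r4 [p36, p8, p14 => p39]. Adds p39.
p39 first appears in round 4.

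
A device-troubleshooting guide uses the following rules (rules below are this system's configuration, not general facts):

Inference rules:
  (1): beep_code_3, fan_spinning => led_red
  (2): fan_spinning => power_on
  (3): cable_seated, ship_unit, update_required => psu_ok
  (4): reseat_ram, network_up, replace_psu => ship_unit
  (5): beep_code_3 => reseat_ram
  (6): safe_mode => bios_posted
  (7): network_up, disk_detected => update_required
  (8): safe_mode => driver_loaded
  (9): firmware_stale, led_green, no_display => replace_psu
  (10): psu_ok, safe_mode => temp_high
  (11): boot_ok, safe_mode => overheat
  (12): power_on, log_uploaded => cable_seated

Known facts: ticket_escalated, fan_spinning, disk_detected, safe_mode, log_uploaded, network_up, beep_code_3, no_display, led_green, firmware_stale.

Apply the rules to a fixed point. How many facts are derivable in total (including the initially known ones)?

21

Round 1: (1) [beep_code_3, fan_spinning => led_red]; (2) [fan_spinning => power_on]; (5) [beep_code_3 => reseat_ram]; (6) [safe_mode => bios_posted]; (7) [network_up, disk_detected => update_required]; (8) [safe_mode => driver_loaded]; (9) [firmware_stale, led_green, no_display => replace_psu]. New: led_red, power_on, reseat_ram, bios_posted, update_required, driver_loaded, replace_psu.
Round 2: (4) [reseat_ram, network_up, replace_psu => ship_unit]; (12) [power_on, log_uploaded => cable_seated]. New: ship_unit, cable_seated.
Round 3: (3) [cable_seated, ship_unit, update_required => psu_ok]. New: psu_ok.
Round 4: (10) [psu_ok, safe_mode => temp_high]. New: temp_high.
Closure: {beep_code_3, bios_posted, cable_seated, disk_detected, driver_loaded, fan_spinning, firmware_stale, led_green, led_red, log_uploaded, network_up, no_display, power_on, psu_ok, replace_psu, reseat_ram, safe_mode, ship_unit, temp_high, ticket_escalated, update_required} — 21 facts.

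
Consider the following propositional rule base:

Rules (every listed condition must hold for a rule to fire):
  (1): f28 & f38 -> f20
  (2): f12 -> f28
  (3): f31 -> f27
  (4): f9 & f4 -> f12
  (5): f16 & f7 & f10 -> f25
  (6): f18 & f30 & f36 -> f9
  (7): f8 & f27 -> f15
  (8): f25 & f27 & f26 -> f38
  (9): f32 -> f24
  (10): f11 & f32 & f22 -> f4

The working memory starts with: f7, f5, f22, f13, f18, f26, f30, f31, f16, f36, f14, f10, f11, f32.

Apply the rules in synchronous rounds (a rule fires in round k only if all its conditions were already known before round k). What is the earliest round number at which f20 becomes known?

Round 1: (3) [f31 -> f27]; (5) [f16 & f7 & f10 -> f25]; (6) [f18 & f30 & f36 -> f9]; (9) [f32 -> f24]; (10) [f11 & f32 & f22 -> f4]. Adds f27, f25, f9, f24, f4.
Round 2: (4) [f9 & f4 -> f12]; (8) [f25 & f27 & f26 -> f38]. Adds f12, f38.
Round 3: (2) [f12 -> f28]. Adds f28.
Round 4: (1) [f28 & f38 -> f20]. Adds f20.
f20 first appears in round 4.

4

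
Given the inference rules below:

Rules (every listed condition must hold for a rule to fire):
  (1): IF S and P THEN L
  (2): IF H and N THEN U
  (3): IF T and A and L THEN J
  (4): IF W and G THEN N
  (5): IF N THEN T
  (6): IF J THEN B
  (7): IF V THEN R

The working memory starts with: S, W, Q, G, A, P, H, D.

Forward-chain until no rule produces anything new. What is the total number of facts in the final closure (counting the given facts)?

14

Round 1: (1) [IF S and P THEN L]; (4) [IF W and G THEN N]. New: L, N.
Round 2: (2) [IF H and N THEN U]; (5) [IF N THEN T]. New: U, T.
Round 3: (3) [IF T and A and L THEN J]. New: J.
Round 4: (6) [IF J THEN B]. New: B.
Closure: {A, B, D, G, H, J, L, N, P, Q, S, T, U, W} — 14 facts.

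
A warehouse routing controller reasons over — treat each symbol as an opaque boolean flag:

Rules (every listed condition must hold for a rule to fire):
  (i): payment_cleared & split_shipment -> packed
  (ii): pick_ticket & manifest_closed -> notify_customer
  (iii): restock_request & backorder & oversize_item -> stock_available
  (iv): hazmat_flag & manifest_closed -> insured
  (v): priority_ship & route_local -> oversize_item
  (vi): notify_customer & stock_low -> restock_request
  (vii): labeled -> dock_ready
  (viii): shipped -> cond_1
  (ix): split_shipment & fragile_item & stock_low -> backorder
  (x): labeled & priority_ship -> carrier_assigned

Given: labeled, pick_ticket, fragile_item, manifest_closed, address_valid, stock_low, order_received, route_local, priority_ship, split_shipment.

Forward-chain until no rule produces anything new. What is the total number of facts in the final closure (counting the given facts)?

Round 1 — (ii), (v), (vii), (ix), (x), derive notify_customer, oversize_item, dock_ready, backorder, carrier_assigned.
Round 2 — (vi), derive restock_request.
Round 3 — (iii), derive stock_available.
Closure: {address_valid, backorder, carrier_assigned, dock_ready, fragile_item, labeled, manifest_closed, notify_customer, order_received, oversize_item, pick_ticket, priority_ship, restock_request, route_local, split_shipment, stock_available, stock_low} — 17 facts.

17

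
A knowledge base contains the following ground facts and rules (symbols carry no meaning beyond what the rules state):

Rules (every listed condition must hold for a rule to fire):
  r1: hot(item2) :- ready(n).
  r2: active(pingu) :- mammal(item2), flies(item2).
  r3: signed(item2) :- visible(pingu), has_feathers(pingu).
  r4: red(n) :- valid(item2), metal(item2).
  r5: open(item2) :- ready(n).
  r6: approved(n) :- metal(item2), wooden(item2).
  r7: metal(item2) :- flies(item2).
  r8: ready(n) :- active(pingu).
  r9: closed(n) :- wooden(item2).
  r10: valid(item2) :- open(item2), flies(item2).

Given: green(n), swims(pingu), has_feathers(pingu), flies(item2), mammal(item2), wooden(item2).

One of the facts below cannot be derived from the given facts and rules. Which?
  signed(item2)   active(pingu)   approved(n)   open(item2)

Round 1: r2 [active(pingu) :- mammal(item2), flies(item2).]; r7 [metal(item2) :- flies(item2).]; r9 [closed(n) :- wooden(item2).]. New: active(pingu), metal(item2), closed(n).
Round 2: r6 [approved(n) :- metal(item2), wooden(item2).]; r8 [ready(n) :- active(pingu).]. New: approved(n), ready(n).
Round 3: r1 [hot(item2) :- ready(n).]; r5 [open(item2) :- ready(n).]. New: hot(item2), open(item2).
Round 4: r10 [valid(item2) :- open(item2), flies(item2).]. New: valid(item2).
Round 5: r4 [red(n) :- valid(item2), metal(item2).]. New: red(n).
Derived: open(item2) (round 3), approved(n) (round 2), active(pingu) (round 1). signed(item2) never appears in any round.

signed(item2)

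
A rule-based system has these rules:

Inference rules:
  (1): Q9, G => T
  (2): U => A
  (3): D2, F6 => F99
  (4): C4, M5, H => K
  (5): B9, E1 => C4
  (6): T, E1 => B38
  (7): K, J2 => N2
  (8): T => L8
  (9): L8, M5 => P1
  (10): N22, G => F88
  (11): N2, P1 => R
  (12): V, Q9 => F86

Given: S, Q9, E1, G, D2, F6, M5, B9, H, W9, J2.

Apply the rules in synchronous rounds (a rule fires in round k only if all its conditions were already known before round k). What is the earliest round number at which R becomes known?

Round 1 fires (1), (3), (5), giving T, F99, C4.
Round 2 fires (4), (6), (8), giving K, B38, L8.
Round 3 fires (7), (9), giving N2, P1.
Round 4 fires (11), giving R.
R first appears in round 4.

4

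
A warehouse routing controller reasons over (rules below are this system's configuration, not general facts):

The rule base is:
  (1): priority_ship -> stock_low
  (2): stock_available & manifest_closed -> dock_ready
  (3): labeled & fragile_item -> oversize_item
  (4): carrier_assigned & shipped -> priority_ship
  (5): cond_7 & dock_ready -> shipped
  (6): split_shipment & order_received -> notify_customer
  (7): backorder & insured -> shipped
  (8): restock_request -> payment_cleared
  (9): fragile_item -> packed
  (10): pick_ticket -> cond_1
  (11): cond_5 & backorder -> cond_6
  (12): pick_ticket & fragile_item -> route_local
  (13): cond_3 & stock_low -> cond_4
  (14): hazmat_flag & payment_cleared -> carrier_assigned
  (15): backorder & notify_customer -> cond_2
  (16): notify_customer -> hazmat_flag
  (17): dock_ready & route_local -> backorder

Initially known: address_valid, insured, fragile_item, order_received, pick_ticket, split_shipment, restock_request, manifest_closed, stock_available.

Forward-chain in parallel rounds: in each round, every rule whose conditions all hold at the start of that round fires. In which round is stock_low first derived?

[1] (2) [stock_available & manifest_closed -> dock_ready]; (6) [split_shipment & order_received -> notify_customer]; (8) [restock_request -> payment_cleared]; (9) [fragile_item -> packed]; (10) [pick_ticket -> cond_1]; (12) [pick_ticket & fragile_item -> route_local]. ⇒ new: dock_ready, notify_customer, payment_cleared, packed, cond_1, route_local.
[2] (16) [notify_customer -> hazmat_flag]; (17) [dock_ready & route_local -> backorder]. ⇒ new: hazmat_flag, backorder.
[3] (7) [backorder & insured -> shipped]; (14) [hazmat_flag & payment_cleared -> carrier_assigned]; (15) [backorder & notify_customer -> cond_2]. ⇒ new: shipped, carrier_assigned, cond_2.
[4] (4) [carrier_assigned & shipped -> priority_ship]. ⇒ new: priority_ship.
[5] (1) [priority_ship -> stock_low]. ⇒ new: stock_low.
stock_low first appears in round 5.

5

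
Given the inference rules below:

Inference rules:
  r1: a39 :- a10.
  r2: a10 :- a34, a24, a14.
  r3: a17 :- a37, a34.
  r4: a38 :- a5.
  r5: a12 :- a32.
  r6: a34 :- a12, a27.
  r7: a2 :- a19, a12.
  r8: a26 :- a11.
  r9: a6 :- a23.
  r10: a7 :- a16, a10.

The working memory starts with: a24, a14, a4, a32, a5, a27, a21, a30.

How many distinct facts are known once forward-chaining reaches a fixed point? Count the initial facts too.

13

Round 1: r4 [a38 :- a5.]; r5 [a12 :- a32.]. New: a38, a12.
Round 2: r6 [a34 :- a12, a27.]. New: a34.
Round 3: r2 [a10 :- a34, a24, a14.]. New: a10.
Round 4: r1 [a39 :- a10.]. New: a39.
Closure: {a10, a12, a14, a21, a24, a27, a30, a32, a34, a38, a39, a4, a5} — 13 facts.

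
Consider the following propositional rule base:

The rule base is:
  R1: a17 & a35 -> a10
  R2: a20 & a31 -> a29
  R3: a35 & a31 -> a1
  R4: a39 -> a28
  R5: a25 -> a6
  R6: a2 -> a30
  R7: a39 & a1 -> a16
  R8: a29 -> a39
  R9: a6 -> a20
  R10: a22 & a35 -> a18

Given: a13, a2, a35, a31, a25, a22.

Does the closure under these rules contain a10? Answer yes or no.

no

Round 1: R3 [a35 & a31 -> a1]; R5 [a25 -> a6]; R6 [a2 -> a30]; R10 [a22 & a35 -> a18]. New: a1, a6, a30, a18.
Round 2: R9 [a6 -> a20]. New: a20.
Round 3: R2 [a20 & a31 -> a29]. New: a29.
Round 4: R8 [a29 -> a39]. New: a39.
Round 5: R4 [a39 -> a28]; R7 [a39 & a1 -> a16]. New: a28, a16.
Fixed point reached. a10 is concluded only by R1; R1 needs a17 (never derived).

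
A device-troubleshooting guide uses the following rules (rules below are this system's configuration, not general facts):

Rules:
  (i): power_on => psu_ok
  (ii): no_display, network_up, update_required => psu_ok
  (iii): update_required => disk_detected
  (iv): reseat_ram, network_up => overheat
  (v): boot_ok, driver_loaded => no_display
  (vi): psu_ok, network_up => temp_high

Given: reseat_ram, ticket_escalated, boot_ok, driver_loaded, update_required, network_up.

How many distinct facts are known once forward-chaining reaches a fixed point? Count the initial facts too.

11

Round 1: (iii) [update_required => disk_detected]; (iv) [reseat_ram, network_up => overheat]; (v) [boot_ok, driver_loaded => no_display]. Adds disk_detected, overheat, no_display.
Round 2: (ii) [no_display, network_up, update_required => psu_ok]. Adds psu_ok.
Round 3: (vi) [psu_ok, network_up => temp_high]. Adds temp_high.
Closure: {boot_ok, disk_detected, driver_loaded, network_up, no_display, overheat, psu_ok, reseat_ram, temp_high, ticket_escalated, update_required} — 11 facts.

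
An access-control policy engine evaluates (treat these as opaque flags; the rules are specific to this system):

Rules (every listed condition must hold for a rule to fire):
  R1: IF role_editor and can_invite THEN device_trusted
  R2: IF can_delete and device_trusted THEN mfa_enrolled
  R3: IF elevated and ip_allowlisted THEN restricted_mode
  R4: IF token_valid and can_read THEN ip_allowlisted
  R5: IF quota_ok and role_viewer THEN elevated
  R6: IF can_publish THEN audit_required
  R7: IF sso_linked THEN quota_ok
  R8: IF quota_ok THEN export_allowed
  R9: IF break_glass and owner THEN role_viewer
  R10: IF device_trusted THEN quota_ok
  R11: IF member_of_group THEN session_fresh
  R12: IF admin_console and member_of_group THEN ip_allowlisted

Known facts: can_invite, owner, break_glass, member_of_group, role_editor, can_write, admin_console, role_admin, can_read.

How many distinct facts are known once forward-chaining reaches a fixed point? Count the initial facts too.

Round 1: R1 [IF role_editor and can_invite THEN device_trusted]; R9 [IF break_glass and owner THEN role_viewer]; R11 [IF member_of_group THEN session_fresh]; R12 [IF admin_console and member_of_group THEN ip_allowlisted]. Adds device_trusted, role_viewer, session_fresh, ip_allowlisted.
Round 2: R10 [IF device_trusted THEN quota_ok]. Adds quota_ok.
Round 3: R5 [IF quota_ok and role_viewer THEN elevated]; R8 [IF quota_ok THEN export_allowed]. Adds elevated, export_allowed.
Round 4: R3 [IF elevated and ip_allowlisted THEN restricted_mode]. Adds restricted_mode.
Closure: {admin_console, break_glass, can_invite, can_read, can_write, device_trusted, elevated, export_allowed, ip_allowlisted, member_of_group, owner, quota_ok, restricted_mode, role_admin, role_editor, role_viewer, session_fresh} — 17 facts.

17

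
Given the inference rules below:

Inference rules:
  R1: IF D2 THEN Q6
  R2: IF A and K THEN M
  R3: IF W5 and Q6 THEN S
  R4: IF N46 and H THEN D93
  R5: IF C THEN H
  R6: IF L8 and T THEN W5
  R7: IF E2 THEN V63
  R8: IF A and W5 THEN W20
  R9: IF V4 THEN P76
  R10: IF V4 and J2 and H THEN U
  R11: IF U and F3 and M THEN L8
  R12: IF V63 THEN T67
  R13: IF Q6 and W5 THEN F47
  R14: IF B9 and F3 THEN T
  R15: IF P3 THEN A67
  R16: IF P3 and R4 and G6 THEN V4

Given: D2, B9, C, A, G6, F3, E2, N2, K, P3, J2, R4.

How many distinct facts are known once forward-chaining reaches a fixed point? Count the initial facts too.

Round 1: R1 [IF D2 THEN Q6]; R2 [IF A and K THEN M]; R5 [IF C THEN H]; R7 [IF E2 THEN V63]; R14 [IF B9 and F3 THEN T]; R15 [IF P3 THEN A67]; R16 [IF P3 and R4 and G6 THEN V4]. Adds Q6, M, H, V63, T, A67, V4.
Round 2: R9 [IF V4 THEN P76]; R10 [IF V4 and J2 and H THEN U]; R12 [IF V63 THEN T67]. Adds P76, U, T67.
Round 3: R11 [IF U and F3 and M THEN L8]. Adds L8.
Round 4: R6 [IF L8 and T THEN W5]. Adds W5.
Round 5: R3 [IF W5 and Q6 THEN S]; R8 [IF A and W5 THEN W20]; R13 [IF Q6 and W5 THEN F47]. Adds S, W20, F47.
Closure: {A, A67, B9, C, D2, E2, F3, F47, G6, H, J2, K, L8, M, N2, P3, P76, Q6, R4, S, T, T67, U, V4, V63, W20, W5} — 27 facts.

27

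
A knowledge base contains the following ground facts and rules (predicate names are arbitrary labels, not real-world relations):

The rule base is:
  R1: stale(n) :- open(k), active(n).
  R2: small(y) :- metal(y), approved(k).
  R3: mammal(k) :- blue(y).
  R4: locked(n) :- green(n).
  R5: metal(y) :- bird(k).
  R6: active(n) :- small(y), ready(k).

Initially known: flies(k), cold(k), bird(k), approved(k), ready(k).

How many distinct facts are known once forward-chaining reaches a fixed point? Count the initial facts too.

8

Round 1 fires R5, giving metal(y).
Round 2 fires R2, giving small(y).
Round 3 fires R6, giving active(n).
Closure: {active(n), approved(k), bird(k), cold(k), flies(k), metal(y), ready(k), small(y)} — 8 facts.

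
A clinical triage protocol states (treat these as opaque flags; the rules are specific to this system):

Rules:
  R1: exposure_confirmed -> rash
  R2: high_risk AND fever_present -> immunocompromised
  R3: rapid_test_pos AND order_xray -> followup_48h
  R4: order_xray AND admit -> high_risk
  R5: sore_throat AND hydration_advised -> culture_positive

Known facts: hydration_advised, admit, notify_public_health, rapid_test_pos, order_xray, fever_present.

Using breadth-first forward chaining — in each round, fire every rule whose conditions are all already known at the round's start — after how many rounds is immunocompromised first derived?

2

Round 1: R3 [rapid_test_pos AND order_xray -> followup_48h]; R4 [order_xray AND admit -> high_risk]. New: followup_48h, high_risk.
Round 2: R2 [high_risk AND fever_present -> immunocompromised]. New: immunocompromised.
immunocompromised first appears in round 2.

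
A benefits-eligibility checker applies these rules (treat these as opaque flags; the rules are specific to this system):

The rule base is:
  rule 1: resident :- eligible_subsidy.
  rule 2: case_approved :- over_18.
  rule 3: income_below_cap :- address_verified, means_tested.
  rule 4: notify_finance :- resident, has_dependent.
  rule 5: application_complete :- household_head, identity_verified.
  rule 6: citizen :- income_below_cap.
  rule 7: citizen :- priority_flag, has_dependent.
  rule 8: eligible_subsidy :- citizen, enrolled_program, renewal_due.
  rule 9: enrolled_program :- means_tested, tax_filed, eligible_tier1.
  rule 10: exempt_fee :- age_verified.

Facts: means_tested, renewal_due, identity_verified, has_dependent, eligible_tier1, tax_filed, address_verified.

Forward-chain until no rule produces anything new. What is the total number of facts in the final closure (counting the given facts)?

13

Round 1 — rule 3, rule 9, derive income_below_cap, enrolled_program.
Round 2 — rule 6, derive citizen.
Round 3 — rule 8, derive eligible_subsidy.
Round 4 — rule 1, derive resident.
Round 5 — rule 4, derive notify_finance.
Closure: {address_verified, citizen, eligible_subsidy, eligible_tier1, enrolled_program, has_dependent, identity_verified, income_below_cap, means_tested, notify_finance, renewal_due, resident, tax_filed} — 13 facts.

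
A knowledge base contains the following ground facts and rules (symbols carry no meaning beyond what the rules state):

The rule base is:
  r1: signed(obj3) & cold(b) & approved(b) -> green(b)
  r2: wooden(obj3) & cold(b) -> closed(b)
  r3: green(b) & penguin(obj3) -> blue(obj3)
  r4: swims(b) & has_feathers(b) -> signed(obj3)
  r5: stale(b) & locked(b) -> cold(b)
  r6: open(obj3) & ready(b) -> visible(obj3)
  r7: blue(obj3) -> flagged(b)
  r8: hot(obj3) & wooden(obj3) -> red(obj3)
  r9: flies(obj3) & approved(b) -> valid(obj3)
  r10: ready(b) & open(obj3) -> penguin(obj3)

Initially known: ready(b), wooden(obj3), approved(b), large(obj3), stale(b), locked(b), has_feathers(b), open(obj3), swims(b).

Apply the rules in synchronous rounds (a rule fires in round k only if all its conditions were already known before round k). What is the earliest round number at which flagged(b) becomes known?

Round 1 fires r4, r5, r6, r10, giving signed(obj3), cold(b), visible(obj3), penguin(obj3).
Round 2 fires r1, r2, giving green(b), closed(b).
Round 3 fires r3, giving blue(obj3).
Round 4 fires r7, giving flagged(b).
flagged(b) first appears in round 4.

4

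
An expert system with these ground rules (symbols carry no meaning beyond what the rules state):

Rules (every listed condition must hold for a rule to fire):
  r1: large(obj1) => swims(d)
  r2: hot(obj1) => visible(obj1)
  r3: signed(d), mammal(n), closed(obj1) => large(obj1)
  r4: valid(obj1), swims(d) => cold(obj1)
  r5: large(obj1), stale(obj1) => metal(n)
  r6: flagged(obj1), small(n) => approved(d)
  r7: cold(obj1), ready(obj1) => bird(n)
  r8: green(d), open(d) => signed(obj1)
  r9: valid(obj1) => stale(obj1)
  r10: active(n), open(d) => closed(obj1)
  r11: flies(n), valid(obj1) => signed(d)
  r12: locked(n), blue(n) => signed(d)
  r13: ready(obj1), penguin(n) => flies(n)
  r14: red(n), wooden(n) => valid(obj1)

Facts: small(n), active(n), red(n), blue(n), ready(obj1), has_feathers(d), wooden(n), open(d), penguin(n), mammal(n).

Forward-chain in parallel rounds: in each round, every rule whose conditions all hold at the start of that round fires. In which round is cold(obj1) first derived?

5

[1] r10 [active(n), open(d) => closed(obj1)]; r13 [ready(obj1), penguin(n) => flies(n)]; r14 [red(n), wooden(n) => valid(obj1)]. ⇒ new: closed(obj1), flies(n), valid(obj1).
[2] r9 [valid(obj1) => stale(obj1)]; r11 [flies(n), valid(obj1) => signed(d)]. ⇒ new: stale(obj1), signed(d).
[3] r3 [signed(d), mammal(n), closed(obj1) => large(obj1)]. ⇒ new: large(obj1).
[4] r1 [large(obj1) => swims(d)]; r5 [large(obj1), stale(obj1) => metal(n)]. ⇒ new: swims(d), metal(n).
[5] r4 [valid(obj1), swims(d) => cold(obj1)]. ⇒ new: cold(obj1).
cold(obj1) first appears in round 5.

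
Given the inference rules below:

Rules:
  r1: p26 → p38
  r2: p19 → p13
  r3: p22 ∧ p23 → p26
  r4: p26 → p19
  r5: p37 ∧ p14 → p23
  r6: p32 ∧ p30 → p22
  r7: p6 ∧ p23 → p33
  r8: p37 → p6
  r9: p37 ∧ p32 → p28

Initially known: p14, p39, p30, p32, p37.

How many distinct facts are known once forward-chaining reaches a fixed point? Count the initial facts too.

Round 1: r5 [p37 ∧ p14 → p23]; r6 [p32 ∧ p30 → p22]; r8 [p37 → p6]; r9 [p37 ∧ p32 → p28]. New: p23, p22, p6, p28.
Round 2: r3 [p22 ∧ p23 → p26]; r7 [p6 ∧ p23 → p33]. New: p26, p33.
Round 3: r1 [p26 → p38]; r4 [p26 → p19]. New: p38, p19.
Round 4: r2 [p19 → p13]. New: p13.
Closure: {p13, p14, p19, p22, p23, p26, p28, p30, p32, p33, p37, p38, p39, p6} — 14 facts.

14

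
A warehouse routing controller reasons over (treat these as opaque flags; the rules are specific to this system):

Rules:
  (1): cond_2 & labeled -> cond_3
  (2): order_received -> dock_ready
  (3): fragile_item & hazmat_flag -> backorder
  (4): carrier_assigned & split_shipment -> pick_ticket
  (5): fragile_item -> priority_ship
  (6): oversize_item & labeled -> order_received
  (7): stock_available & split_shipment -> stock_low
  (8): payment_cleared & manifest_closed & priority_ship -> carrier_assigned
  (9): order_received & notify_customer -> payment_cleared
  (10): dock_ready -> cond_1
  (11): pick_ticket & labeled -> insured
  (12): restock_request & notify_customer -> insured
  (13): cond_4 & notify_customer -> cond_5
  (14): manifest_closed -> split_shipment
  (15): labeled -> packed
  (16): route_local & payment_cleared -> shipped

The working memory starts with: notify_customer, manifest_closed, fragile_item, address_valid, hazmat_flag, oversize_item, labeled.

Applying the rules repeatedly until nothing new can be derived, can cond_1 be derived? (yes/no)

yes

Round 1 fires (3), (5), (6), (14), (15), giving backorder, priority_ship, order_received, split_shipment, packed.
Round 2 fires (2), (9), giving dock_ready, payment_cleared.
Round 3 fires (8), (10), giving carrier_assigned, cond_1.
Round 4 fires (4), giving pick_ticket.
Round 5 fires (11), giving insured.
cond_1 appears in round 3, so it is derivable.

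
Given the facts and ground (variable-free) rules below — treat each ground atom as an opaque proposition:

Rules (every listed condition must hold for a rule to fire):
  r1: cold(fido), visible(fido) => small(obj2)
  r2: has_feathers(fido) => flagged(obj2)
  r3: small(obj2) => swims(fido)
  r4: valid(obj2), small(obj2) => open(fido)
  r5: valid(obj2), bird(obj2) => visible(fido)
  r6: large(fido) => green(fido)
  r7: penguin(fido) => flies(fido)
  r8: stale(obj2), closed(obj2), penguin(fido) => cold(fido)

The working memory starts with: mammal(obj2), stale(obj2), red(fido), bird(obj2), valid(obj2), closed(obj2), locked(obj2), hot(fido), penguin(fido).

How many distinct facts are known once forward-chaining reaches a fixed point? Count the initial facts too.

15

[1] r5 [valid(obj2), bird(obj2) => visible(fido)]; r7 [penguin(fido) => flies(fido)]; r8 [stale(obj2), closed(obj2), penguin(fido) => cold(fido)]. ⇒ new: visible(fido), flies(fido), cold(fido).
[2] r1 [cold(fido), visible(fido) => small(obj2)]. ⇒ new: small(obj2).
[3] r3 [small(obj2) => swims(fido)]; r4 [valid(obj2), small(obj2) => open(fido)]. ⇒ new: swims(fido), open(fido).
Closure: {bird(obj2), closed(obj2), cold(fido), flies(fido), hot(fido), locked(obj2), mammal(obj2), open(fido), penguin(fido), red(fido), small(obj2), stale(obj2), swims(fido), valid(obj2), visible(fido)} — 15 facts.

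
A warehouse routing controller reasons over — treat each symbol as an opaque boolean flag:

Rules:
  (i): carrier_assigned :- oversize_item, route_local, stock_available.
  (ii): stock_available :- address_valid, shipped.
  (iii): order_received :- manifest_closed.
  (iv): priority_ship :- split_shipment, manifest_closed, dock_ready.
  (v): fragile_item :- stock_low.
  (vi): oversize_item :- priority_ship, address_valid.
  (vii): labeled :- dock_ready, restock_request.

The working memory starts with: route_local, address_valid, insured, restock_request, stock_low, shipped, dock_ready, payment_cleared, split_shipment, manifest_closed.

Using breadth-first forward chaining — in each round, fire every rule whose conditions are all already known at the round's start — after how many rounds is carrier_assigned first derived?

Round 1 — (ii), (iii), (iv), (v), (vii), derive stock_available, order_received, priority_ship, fragile_item, labeled.
Round 2 — (vi), derive oversize_item.
Round 3 — (i), derive carrier_assigned.
carrier_assigned first appears in round 3.

3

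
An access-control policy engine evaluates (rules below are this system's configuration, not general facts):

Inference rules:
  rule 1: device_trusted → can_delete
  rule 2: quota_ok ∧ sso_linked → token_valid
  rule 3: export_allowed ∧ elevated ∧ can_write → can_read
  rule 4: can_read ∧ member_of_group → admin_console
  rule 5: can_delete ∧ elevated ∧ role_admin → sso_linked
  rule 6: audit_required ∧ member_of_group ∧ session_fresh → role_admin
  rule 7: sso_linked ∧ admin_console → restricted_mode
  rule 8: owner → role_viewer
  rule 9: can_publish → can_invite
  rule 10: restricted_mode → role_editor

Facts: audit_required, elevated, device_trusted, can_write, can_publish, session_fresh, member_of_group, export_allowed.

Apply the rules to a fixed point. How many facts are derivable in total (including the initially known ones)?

16

Round 1: rule 1 [device_trusted → can_delete]; rule 3 [export_allowed ∧ elevated ∧ can_write → can_read]; rule 6 [audit_required ∧ member_of_group ∧ session_fresh → role_admin]; rule 9 [can_publish → can_invite]. Adds can_delete, can_read, role_admin, can_invite.
Round 2: rule 4 [can_read ∧ member_of_group → admin_console]; rule 5 [can_delete ∧ elevated ∧ role_admin → sso_linked]. Adds admin_console, sso_linked.
Round 3: rule 7 [sso_linked ∧ admin_console → restricted_mode]. Adds restricted_mode.
Round 4: rule 10 [restricted_mode → role_editor]. Adds role_editor.
Closure: {admin_console, audit_required, can_delete, can_invite, can_publish, can_read, can_write, device_trusted, elevated, export_allowed, member_of_group, restricted_mode, role_admin, role_editor, session_fresh, sso_linked} — 16 facts.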